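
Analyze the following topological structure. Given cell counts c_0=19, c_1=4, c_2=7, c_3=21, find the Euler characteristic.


chi = sum_k (-1)^k c_k.
= (-1)^0*19 + (-1)^1*4 + (-1)^2*7 + (-1)^3*21
= (19) + (-4) + (7) + (-21)
= 1

1


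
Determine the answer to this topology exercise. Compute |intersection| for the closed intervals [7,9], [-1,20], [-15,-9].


Intersection = [max(a_i), min(b_i)] = [7, -9].
Since 7 > -9, the intersection is empty.
Length = 0

0


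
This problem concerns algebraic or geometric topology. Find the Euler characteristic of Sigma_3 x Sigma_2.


chi(Sigma_3) = 2 - 2*3 = -4
chi(Sigma_2) = 2 - 2*2 = -2
chi(product) = (-4) * (-2) = 8

8


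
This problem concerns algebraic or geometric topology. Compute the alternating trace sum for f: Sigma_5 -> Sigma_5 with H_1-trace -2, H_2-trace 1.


L(f) = tr(f_0*) - tr(f_1*) + tr(f_2*).
= 1 - (-2) + (1)
= 4

4


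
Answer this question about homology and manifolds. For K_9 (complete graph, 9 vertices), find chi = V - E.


K_9: V = 9, E = C(9,2) = 36.
chi = V - E = 9 - 36 = -27

-27


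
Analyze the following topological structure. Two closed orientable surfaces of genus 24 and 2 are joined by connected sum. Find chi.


chi(Sigma_24) = 2 - 2*24 = -46
chi(Sigma_2) = 2 - 2*2 = -2
For surfaces: chi(A#B) = chi(A) + chi(B) - 2.
chi = -46 + -2 - 2 = -50

-50


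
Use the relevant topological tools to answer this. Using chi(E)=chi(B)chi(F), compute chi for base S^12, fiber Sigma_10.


chi(S^12) = 2 (n even), chi(Sigma_10) = 2 - 2*10 = -18.
chi(E) = 2 * (-18) = -36

-36


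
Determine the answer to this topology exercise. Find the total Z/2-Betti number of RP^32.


H^k(RP^32; Z/2) = Z/2 for each 0 <= k <= 32.
Total dimension = 32 + 1 = 33

33


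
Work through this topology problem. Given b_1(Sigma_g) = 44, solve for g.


For a closed orientable surface: b_1 = 2g.
44 = 2g
g = 44 / 2 = 22

22


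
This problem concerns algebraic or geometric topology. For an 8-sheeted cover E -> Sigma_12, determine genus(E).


For an n-sheeted cover: chi(E) = n * chi(B).
chi(Sigma_12) = 2 - 2*12 = -22.
chi(E) = 8 * (-22) = -176.
genus(E) = (2 - chi(E))/2 = (2 - (-176))/2 = 178/2 = 89

89


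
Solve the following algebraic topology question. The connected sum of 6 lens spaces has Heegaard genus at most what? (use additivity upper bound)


Heegaard genus satisfies g(A#B) <= g(A) + g(B).
Each lens space has g = 1.
Upper bound: 6 * 1 = 6

6


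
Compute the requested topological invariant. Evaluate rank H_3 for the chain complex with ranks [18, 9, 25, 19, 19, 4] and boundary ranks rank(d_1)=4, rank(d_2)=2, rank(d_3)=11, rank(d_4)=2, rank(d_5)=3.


rank H_k = rank(ker d_k) - rank(im d_{k+1}).
rank(ker d_3) = rank(C_3) - rank(d_3) = 19 - 11 = 8.
rank(im d_{3+1}) = 2.
rank H_3 = 8 - 2 = 6

6


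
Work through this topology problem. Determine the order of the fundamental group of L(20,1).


pi_1(L(p,q)) = Z/pZ for any q coprime to p.
|pi_1(L(20,1))| = 20

20


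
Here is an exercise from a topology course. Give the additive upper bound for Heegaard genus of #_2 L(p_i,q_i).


Heegaard genus satisfies g(A#B) <= g(A) + g(B).
Each lens space has g = 1.
Upper bound: 2 * 1 = 2

2


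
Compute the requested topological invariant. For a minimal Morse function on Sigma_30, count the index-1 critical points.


A perfect Morse function has m_k = b_k.
For Sigma_30: b_0=1, b_1=2g=60, b_2=1.
Saddles m_1 = 2g = 60

60


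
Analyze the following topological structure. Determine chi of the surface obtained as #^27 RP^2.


For a non-orientable closed surface with k crosscaps: chi = 2 - k.
Here k = 27.
chi = 2 - 27 = -25

-25


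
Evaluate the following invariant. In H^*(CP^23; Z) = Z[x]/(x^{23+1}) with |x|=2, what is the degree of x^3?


|x| = 2 in H^*(CP^n).
|x^3| = 3 * |x| = 3 * 2 = 6

6


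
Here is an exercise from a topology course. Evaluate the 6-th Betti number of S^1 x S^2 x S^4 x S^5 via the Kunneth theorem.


Each S^d has Poincare polynomial 1 + t^d.
The product S^1 x S^2 x S^4 x S^5 has Poincare polynomial prod(1+t^d_i).
Expanding: b_0=1, b_1=1, b_2=1, b_3=1, b_4=1, b_5=2, b_6=2, b_7=2, b_8=1, b_9=1, b_10=1, b_11=1, b_12=1.
b_6 = 2

2


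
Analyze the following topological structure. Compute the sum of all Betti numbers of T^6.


b_k(T^6) = C(6,k), so the sum over k is sum_k C(6,k) = 2^6.
Total = 2^6 = 64

64


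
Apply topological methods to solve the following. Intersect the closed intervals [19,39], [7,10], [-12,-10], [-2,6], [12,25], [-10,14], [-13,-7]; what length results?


Intersection = [max(a_i), min(b_i)] = [19, -10].
Since 19 > -10, the intersection is empty.
Length = 0

0


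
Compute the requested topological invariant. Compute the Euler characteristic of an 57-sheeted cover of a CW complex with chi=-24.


For a finite covering: chi(E) = (number of sheets) * chi(B).
chi(E) = 57 * (-24) = -1368

-1368


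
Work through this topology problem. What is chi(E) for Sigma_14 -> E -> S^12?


chi(S^12) = 2 (n even), chi(Sigma_14) = 2 - 2*14 = -26.
chi(E) = 2 * (-26) = -52

-52


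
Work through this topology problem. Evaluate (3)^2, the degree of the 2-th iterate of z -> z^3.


deg(f) = 3. Degree is multiplicative: deg(f^2) = (deg f)^2.
deg(f^2) = (3)^2 = 9

9


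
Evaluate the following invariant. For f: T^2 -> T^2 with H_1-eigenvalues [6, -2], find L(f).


For a torus self-map: L(f) = det(I - A) where A acts on H_1.
L(f) = (1-6) * (1--2) = -5 * 3 = -15

-15


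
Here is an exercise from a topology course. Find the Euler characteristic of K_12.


K_12: V = 12, E = C(12,2) = 66.
chi = V - E = 12 - 66 = -54

-54


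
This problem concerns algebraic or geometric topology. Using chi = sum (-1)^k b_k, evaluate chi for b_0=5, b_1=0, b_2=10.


chi = sum_k (-1)^k b_k.
= (5) + (0) + (10)
= 15

15


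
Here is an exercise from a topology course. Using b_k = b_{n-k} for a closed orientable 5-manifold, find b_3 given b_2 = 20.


Poincare duality for closed orientable n-manifolds: b_k = b_{n-k}.
Here n = 5, so b_3 = b_2 = 20

20


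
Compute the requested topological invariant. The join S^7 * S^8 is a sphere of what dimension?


Join of spheres: S^m * S^n = S^{m+n+1}.
dim = 7 + 8 + 1 = 16

16


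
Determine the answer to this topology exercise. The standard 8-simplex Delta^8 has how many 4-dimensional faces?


Delta^8 has 8+1 vertices. A 4-face is a choice of 4+1 vertices.
f_4 = C(8+1, 4+1) = C(9,5) = 126

126


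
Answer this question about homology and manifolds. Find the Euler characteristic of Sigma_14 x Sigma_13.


chi(Sigma_14) = 2 - 2*14 = -26
chi(Sigma_13) = 2 - 2*13 = -24
chi(product) = (-26) * (-24) = 624

624


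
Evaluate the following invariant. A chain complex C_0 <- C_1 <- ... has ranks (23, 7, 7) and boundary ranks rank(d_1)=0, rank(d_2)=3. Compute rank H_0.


rank H_k = rank(ker d_k) - rank(im d_{k+1}).
rank(ker d_0) = rank(C_0) - rank(d_0) = 23 - 0 = 23.
rank(im d_{0+1}) = 0.
rank H_0 = 23 - 0 = 23

23


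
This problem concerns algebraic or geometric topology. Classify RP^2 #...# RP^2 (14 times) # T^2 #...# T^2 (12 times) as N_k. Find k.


Since a >= 1, the sum is non-orientable; each T^2 can be replaced by RP^2 # RP^2 (since T^2#RP^2 = 3RP^2).
Total crosscaps k = 14 + 2*12 = 38.
Check via chi: chi = 14*1 + 12*0 - (14+12-1)*2 = -36 = 2 - k = -36. Consistent.

38


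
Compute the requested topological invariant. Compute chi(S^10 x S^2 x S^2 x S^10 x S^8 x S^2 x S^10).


chi is multiplicative: chi(X x Y) = chi(X) chi(Y).
Each even-dim sphere has chi = 2. There are 7 factors.
chi = 2^7 = 128

128


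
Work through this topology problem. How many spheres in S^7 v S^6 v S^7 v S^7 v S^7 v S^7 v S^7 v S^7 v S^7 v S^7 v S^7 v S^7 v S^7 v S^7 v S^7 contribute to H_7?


For a wedge of spheres, H_k (k>0) is free on one generator per sphere of dimension k.
Spheres of dimension 7: count = 14.
b_7 = 14

14


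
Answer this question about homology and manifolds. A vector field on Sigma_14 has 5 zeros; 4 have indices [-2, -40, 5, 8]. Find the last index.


Poincare-Hopf: sum of indices = chi(M).
chi(Sigma_14) = 2 - 2*14 = -26.
Sum of known indices = -29.
x = chi - (sum known) = -26 - (-29) = 3

3


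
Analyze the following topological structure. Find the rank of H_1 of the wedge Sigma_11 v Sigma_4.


For a wedge: H_1(A v B) = H_1(A) + H_1(B).
b_1(Sigma_11) = 22, b_1(Sigma_4) = 8.
b_1 = 22 + 8 = 30

30


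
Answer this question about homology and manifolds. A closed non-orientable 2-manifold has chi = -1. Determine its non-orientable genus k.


chi = 2 - k for closed non-orientable surfaces with k crosscaps.
-1 = 2 - k
k = 2 - (-1) = 3

3


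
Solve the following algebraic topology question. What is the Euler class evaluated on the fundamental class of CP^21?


For any closed oriented manifold, <e(TM),[M]> = chi(M).
chi(CP^21) = 21+1 = 22

22


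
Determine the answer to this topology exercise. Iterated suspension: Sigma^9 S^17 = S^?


Each suspension raises dimension by 1: Sigma S^n = S^{n+1}.
Sigma^9 S^17 = S^{17+9} = S^26

26


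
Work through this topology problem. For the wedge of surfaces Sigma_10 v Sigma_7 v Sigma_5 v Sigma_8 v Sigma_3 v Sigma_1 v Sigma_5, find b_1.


For a wedge X v Y: reduced H_k(X v Y) = H_k(X) + H_k(Y).
Each Sigma_g contributes b_1 = 2g.
b_1 = 20 + 14 + 10 + 16 + 6 + 2 + 10 = 78

78


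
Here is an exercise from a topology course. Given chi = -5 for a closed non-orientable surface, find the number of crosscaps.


chi = 2 - k for closed non-orientable surfaces with k crosscaps.
-5 = 2 - k
k = 2 - (-5) = 7

7


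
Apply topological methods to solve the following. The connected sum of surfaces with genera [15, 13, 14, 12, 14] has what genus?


Genus is additive under connected sum of orientable surfaces.
g = 15 + 13 + 14 + 12 + 14 = 68

68


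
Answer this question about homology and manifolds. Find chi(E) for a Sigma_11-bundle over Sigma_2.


For a fiber bundle F -> E -> B (with CW structure): chi(E) = chi(B) * chi(F).
chi(Sigma_2) = -2, chi(Sigma_11) = -20.
chi(E) = (-2) * (-20) = 40

40


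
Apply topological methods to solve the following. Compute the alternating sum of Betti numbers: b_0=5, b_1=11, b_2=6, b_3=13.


chi = sum_k (-1)^k b_k.
= (5) + (-11) + (6) + (-13)
= -13

-13


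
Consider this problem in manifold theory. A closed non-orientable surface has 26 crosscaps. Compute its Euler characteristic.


For a non-orientable closed surface with k crosscaps: chi = 2 - k.
Here k = 26.
chi = 2 - 26 = -24

-24


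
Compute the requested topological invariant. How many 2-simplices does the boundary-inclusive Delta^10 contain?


Delta^10 has 10+1 vertices. A 2-face is a choice of 2+1 vertices.
f_2 = C(10+1, 2+1) = C(11,3) = 165

165


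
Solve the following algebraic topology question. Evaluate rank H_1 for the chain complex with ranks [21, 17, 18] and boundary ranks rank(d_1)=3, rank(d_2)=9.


rank H_k = rank(ker d_k) - rank(im d_{k+1}).
rank(ker d_1) = rank(C_1) - rank(d_1) = 17 - 3 = 14.
rank(im d_{1+1}) = 9.
rank H_1 = 14 - 9 = 5

5


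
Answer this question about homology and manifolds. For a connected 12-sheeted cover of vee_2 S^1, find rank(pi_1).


Nielsen-Schreier: an index-n subgroup of F_r is free of rank 1 + n(r-1).
Equivalently: chi(cover) = n*chi(base); chi(vee_r S^1) = 1 - 2 = -1.
chi(E) = 12*(-1) = -12; rank = 1 - chi(E) = 1 - (-12) = 13.
rank = 1 + 12*(2-1) = 1 + 12 = 13

13


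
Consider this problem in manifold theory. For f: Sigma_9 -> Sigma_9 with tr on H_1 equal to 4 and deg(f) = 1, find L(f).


L(f) = tr(f_0*) - tr(f_1*) + tr(f_2*).
= 1 - (4) + (1)
= -2

-2


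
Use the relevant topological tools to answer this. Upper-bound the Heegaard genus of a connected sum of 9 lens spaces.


Heegaard genus satisfies g(A#B) <= g(A) + g(B).
Each lens space has g = 1.
Upper bound: 9 * 1 = 9

9


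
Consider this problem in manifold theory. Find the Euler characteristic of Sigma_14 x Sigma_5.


chi(Sigma_14) = 2 - 2*14 = -26
chi(Sigma_5) = 2 - 2*5 = -8
chi(product) = (-26) * (-8) = 208

208


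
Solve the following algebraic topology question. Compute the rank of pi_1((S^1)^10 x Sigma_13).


pi_1(A x B) = pi_1(A) x pi_1(B); rank of abelianization = b_1.
b_1(T^10) = 10, b_1(Sigma_13) = 2*13 = 26.
b_1(product) = 10 + 26 = 36

36


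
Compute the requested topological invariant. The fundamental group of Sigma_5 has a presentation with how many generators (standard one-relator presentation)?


Standard presentation: pi_1(Sigma_g) = <a_1,b_1,...,a_g,b_g | [a_1,b_1]...[a_g,b_g] = 1>.
Number of generators = 2g = 2*5 = 10

10


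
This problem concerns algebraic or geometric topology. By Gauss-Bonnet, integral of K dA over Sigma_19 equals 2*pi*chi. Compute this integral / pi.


Gauss-Bonnet: integral K dA = 2*pi*chi(M).
chi(Sigma_19) = 2 - 2*19 = -36.
(integral K dA)/pi = 2*chi = 2*(-36) = -72

-72


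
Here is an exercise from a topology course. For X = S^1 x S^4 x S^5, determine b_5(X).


Each S^d has Poincare polynomial 1 + t^d.
The product S^1 x S^4 x S^5 has Poincare polynomial prod(1+t^d_i).
Expanding: b_0=1, b_1=1, b_4=1, b_5=2, b_6=1, b_9=1, b_10=1.
b_5 = 2

2


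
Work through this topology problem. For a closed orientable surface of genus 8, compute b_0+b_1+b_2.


For Sigma_8: b_0 = 1, b_1 = 2g = 16, b_2 = 1.
Total = 1 + 16 + 1 = 18

18


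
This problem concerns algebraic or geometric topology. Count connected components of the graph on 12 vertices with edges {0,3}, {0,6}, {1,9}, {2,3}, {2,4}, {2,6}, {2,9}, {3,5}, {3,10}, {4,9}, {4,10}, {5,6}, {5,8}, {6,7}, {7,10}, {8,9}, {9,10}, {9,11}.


Run DFS/union-find over 12 vertices.
V = 12, E = 18.
Number of components = 1

1


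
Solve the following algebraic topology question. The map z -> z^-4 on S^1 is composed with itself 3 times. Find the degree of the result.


deg(f) = -4. Degree is multiplicative: deg(f^3) = (deg f)^3.
deg(f^3) = (-4)^3 = -64

-64


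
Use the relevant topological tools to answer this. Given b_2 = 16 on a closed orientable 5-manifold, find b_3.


Poincare duality for closed orientable n-manifolds: b_k = b_{n-k}.
Here n = 5, so b_3 = b_2 = 16

16


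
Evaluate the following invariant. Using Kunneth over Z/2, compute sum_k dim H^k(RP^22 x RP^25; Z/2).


dim H^*(RP^n; Z/2) = n+1 (one Z/2 in each degree 0..n).
Total Betti number is multiplicative.
Total = (22+1) * (25+1) = 23 * 26 = 598

598


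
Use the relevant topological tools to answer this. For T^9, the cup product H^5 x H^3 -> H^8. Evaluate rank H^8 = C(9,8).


Cup product: H^p x H^q -> H^{p+q}; here p+q = 5+3 = 8.
rank H^k(T^n) = C(n,k).
C(9,8) = 9

9


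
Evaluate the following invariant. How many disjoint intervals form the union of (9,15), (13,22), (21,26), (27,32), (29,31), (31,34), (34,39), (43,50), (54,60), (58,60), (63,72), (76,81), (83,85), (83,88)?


Sort and merge overlapping open intervals.
Merged: (9,26), (27,34), (34,39), (43,50), (54,60), (63,72), (76,81), (83,88).
Number of components = 8

8


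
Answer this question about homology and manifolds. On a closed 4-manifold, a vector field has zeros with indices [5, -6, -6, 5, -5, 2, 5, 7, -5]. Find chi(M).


Poincare-Hopf: chi(M) = sum of indices of zeros.
chi = (5) + (-6) + (-6) + (5) + (-5) + (2) + (5) + (7) + (-5) = 2

2


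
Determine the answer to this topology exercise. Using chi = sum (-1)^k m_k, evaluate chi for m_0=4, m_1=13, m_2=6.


Morse theory: chi(M) = sum_k (-1)^k m_k where m_k = #(index-k critical points).
= (4) + (-13) + (6) = -3

-3


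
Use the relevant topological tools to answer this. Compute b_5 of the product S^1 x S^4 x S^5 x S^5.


Each S^d has Poincare polynomial 1 + t^d.
The product S^1 x S^4 x S^5 x S^5 has Poincare polynomial prod(1+t^d_i).
Expanding: b_0=1, b_1=1, b_4=1, b_5=3, b_6=2, b_9=2, b_10=3, b_11=1, b_14=1, b_15=1.
b_5 = 3

3


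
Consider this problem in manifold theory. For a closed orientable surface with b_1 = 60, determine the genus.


For a closed orientable surface: b_1 = 2g.
60 = 2g
g = 60 / 2 = 30

30


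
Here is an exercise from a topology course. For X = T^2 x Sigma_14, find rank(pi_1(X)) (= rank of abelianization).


pi_1(A x B) = pi_1(A) x pi_1(B); rank of abelianization = b_1.
b_1(T^2) = 2, b_1(Sigma_14) = 2*14 = 28.
b_1(product) = 2 + 28 = 30

30


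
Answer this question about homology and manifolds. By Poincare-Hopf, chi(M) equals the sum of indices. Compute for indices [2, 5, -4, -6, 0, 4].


Poincare-Hopf: chi(M) = sum of indices of zeros.
chi = (2) + (5) + (-4) + (-6) + (0) + (4) = 1

1


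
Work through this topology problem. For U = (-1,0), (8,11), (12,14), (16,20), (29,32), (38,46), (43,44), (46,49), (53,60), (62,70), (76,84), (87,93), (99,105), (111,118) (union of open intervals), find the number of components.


Sort and merge overlapping open intervals.
Merged: (-1,0), (8,11), (12,14), (16,20), (29,32), (38,46), (46,49), (53,60), (62,70), (76,84), (87,93), (99,105), (111,118).
Number of components = 13

13


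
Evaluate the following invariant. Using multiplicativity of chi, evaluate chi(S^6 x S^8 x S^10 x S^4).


chi is multiplicative: chi(X x Y) = chi(X) chi(Y).
Each even-dim sphere has chi = 2. There are 4 factors.
chi = 2^4 = 16

16


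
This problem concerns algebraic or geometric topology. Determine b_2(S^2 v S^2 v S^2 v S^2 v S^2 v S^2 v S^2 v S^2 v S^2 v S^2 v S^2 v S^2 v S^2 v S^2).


For a wedge of spheres, H_k (k>0) is free on one generator per sphere of dimension k.
Spheres of dimension 2: count = 14.
b_2 = 14

14


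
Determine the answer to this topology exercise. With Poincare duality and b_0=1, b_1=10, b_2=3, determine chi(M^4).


By Poincare duality b_k = b_{4-k}, so full Betti numbers: b_0=1, b_1=10, b_2=3, b_3=10, b_4=1.
chi = sum (-1)^k b_k = -15

-15


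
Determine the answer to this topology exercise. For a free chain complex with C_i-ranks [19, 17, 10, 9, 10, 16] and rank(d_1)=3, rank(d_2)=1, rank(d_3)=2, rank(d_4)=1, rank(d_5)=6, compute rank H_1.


rank H_k = rank(ker d_k) - rank(im d_{k+1}).
rank(ker d_1) = rank(C_1) - rank(d_1) = 17 - 3 = 14.
rank(im d_{1+1}) = 1.
rank H_1 = 14 - 1 = 13

13


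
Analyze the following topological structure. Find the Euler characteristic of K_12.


K_12: V = 12, E = C(12,2) = 66.
chi = V - E = 12 - 66 = -54

-54


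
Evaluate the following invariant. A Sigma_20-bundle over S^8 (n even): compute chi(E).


chi(S^8) = 2 (n even), chi(Sigma_20) = 2 - 2*20 = -38.
chi(E) = 2 * (-38) = -76

-76


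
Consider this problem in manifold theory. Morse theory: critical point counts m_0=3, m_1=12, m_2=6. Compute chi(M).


Morse theory: chi(M) = sum_k (-1)^k m_k where m_k = #(index-k critical points).
= (3) + (-12) + (6) = -3

-3


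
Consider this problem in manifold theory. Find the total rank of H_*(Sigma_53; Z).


For Sigma_53: b_0 = 1, b_1 = 2g = 106, b_2 = 1.
Total = 1 + 106 + 1 = 108

108


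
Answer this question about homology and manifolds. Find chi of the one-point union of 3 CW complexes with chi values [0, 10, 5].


chi(A v B) = chi(A) + chi(B) - 1 (one point identified).
For 3 spaces: chi = (sum chi_i) - (3 - 1).
sum = 15; chi = 15 - 2 = 13

13


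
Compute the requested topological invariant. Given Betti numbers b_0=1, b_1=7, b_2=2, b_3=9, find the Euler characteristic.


chi = sum_k (-1)^k b_k.
= (1) + (-7) + (2) + (-9)
= -13

-13


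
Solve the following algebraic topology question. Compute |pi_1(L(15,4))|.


pi_1(L(p,q)) = Z/pZ for any q coprime to p.
|pi_1(L(15,4))| = 15

15


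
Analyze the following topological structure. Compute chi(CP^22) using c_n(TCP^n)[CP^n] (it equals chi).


For any closed oriented manifold, <e(TM),[M]> = chi(M).
chi(CP^22) = 22+1 = 23

23


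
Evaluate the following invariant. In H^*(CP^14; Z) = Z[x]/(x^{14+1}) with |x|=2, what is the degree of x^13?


|x| = 2 in H^*(CP^n).
|x^13| = 13 * |x| = 13 * 2 = 26

26


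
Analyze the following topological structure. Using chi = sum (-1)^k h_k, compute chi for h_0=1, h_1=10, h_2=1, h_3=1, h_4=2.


Handles of index k contribute (-1)^k to chi (same as CW cells).
chi = (1) + (-10) + (1) + (-1) + (2) = -7

-7


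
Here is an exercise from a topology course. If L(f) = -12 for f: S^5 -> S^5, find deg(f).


L(f) = 1 + (-1)^5 deg(f) on S^5.
-12 = 1 + (-1)^5 * deg(f)
(-1)^5 * deg(f) = -13
deg(f) = 13

13


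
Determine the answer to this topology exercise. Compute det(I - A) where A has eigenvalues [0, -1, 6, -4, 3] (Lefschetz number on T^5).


For a torus self-map: L(f) = det(I - A) where A acts on H_1.
L(f) = (1-0) * (1--1) * (1-6) * (1--4) * (1-3) = 1 * 2 * -5 * 5 * -2 = 100

100


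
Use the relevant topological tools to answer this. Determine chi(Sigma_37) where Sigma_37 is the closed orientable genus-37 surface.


For a closed orientable surface of genus g: chi = 2 - 2g.
Here g = 37.
chi = 2 - 2*37 = 2 - 74 = -72

-72


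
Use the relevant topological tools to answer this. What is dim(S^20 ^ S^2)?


S^m ^ S^n = S^{m+n}.
k = 20 + 2 = 22

22


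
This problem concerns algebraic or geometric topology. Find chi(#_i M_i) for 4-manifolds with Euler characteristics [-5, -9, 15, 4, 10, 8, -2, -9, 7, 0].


For n-manifolds: chi(A#B) = chi(A) + chi(B) - chi(S^4).
chi(S^4) = 1 + (-1)^4 = 2.
chi(#) = (sum chi_i) - (10-1)*chi(S^4) = 19 - 9*2 = 1

1


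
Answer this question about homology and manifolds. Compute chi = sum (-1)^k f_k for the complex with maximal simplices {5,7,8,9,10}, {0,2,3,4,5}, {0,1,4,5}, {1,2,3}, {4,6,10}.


Enumerate all faces; f-vector: f_0=11, f_1=28, f_2=25, f_3=11, f_4=2.
chi = sum (-1)^k f_k = -1

-1


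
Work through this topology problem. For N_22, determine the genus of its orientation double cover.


chi(N_22) = 2 - 22 = -20.
Double cover: chi(Sigma_g) = 2 * chi(N_22) = 2*(-20) = -40.
2 - 2g = -40, so g = (2 - (-40))/2 = 42/2 = 21

21


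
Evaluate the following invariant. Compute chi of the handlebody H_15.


A genus-g handlebody deformation retracts to a wedge of g circles.
chi(vee_g S^1) = 1 - g.
chi(H_15) = 1 - 15 = -14

-14


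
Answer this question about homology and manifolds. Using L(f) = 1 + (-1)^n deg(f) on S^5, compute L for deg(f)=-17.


On S^5: L(f) = tr(f_0*) + (-1)^5 tr(f_5*) = 1 + (-1)^5 * deg(f).
L(f) = 1 + (-1)^5 * -17 = 1 + 17 = 18

18


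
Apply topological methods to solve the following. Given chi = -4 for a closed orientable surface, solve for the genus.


chi = 2 - 2g for closed orientable surfaces.
-4 = 2 - 2g
2g = 2 - (-4) = 6
g = 3

3


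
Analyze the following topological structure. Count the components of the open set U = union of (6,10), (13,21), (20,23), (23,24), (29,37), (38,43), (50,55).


Sort and merge overlapping open intervals.
Merged: (6,10), (13,23), (23,24), (29,37), (38,43), (50,55).
Number of components = 6

6


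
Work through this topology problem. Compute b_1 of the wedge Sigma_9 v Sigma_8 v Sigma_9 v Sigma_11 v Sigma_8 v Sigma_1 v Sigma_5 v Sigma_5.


For a wedge X v Y: reduced H_k(X v Y) = H_k(X) + H_k(Y).
Each Sigma_g contributes b_1 = 2g.
b_1 = 18 + 16 + 18 + 22 + 16 + 2 + 10 + 10 = 112

112


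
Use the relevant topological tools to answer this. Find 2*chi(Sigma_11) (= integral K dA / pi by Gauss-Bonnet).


Gauss-Bonnet: integral K dA = 2*pi*chi(M).
chi(Sigma_11) = 2 - 2*11 = -20.
(integral K dA)/pi = 2*chi = 2*(-20) = -40

-40


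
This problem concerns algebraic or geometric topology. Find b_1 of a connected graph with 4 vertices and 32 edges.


For a connected graph: rank(pi_1) = b_1 = E - V + 1 = 1 - chi.
chi = V - E = 4 - 32 = -28.
rank = 1 - (-28) = 32 - 4 + 1 = 29

29


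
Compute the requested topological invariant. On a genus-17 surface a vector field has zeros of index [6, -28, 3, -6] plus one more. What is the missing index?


Poincare-Hopf: sum of indices = chi(M).
chi(Sigma_17) = 2 - 2*17 = -32.
Sum of known indices = -25.
x = chi - (sum known) = -32 - (-25) = -7

-7


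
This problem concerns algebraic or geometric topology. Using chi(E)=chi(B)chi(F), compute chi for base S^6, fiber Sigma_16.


chi(S^6) = 2 (n even), chi(Sigma_16) = 2 - 2*16 = -30.
chi(E) = 2 * (-30) = -60

-60


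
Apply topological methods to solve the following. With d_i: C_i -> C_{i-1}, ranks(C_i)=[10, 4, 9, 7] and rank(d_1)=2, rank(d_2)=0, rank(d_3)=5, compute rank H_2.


rank H_k = rank(ker d_k) - rank(im d_{k+1}).
rank(ker d_2) = rank(C_2) - rank(d_2) = 9 - 0 = 9.
rank(im d_{2+1}) = 5.
rank H_2 = 9 - 5 = 4

4


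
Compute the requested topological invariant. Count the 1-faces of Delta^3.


Delta^3 has 3+1 vertices. A 1-face is a choice of 1+1 vertices.
f_1 = C(3+1, 1+1) = C(4,2) = 6

6


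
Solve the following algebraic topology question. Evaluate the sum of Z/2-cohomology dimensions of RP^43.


H^k(RP^43; Z/2) = Z/2 for each 0 <= k <= 43.
Total dimension = 43 + 1 = 44

44


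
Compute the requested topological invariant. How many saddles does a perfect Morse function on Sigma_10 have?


A perfect Morse function has m_k = b_k.
For Sigma_10: b_0=1, b_1=2g=20, b_2=1.
Saddles m_1 = 2g = 20

20


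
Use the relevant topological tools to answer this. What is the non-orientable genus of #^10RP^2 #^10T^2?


Since a >= 1, the sum is non-orientable; each T^2 can be replaced by RP^2 # RP^2 (since T^2#RP^2 = 3RP^2).
Total crosscaps k = 10 + 2*10 = 30.
Check via chi: chi = 10*1 + 10*0 - (10+10-1)*2 = -28 = 2 - k = -28. Consistent.

30


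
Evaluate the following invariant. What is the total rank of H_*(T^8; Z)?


b_k(T^8) = C(8,k), so the sum over k is sum_k C(8,k) = 2^8.
Total = 2^8 = 256

256


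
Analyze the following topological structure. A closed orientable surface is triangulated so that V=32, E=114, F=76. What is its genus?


chi = V - E + F = 32 - 114 + 76 = -6
For orientable closed surface: chi = 2 - 2g, so g = (2 - chi)/2.
g = (2 - (-6)) / 2 = 8 / 2 = 4

4


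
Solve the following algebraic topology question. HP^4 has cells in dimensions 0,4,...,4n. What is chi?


HP^4 has one cell in each dimension 0, 4, ..., 4*4 (4+1 cells, all even-dim).
chi = 4 + 1 = 5

5


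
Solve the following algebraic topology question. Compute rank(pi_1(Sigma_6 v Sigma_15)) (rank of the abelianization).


For a wedge: H_1(A v B) = H_1(A) + H_1(B).
b_1(Sigma_6) = 12, b_1(Sigma_15) = 30.
b_1 = 12 + 30 = 42

42


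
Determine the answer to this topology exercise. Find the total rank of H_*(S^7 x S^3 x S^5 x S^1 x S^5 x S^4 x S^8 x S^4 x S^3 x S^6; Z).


Total Betti number is multiplicative under products.
Each S^d (d>=1) has total Betti number 2.
There are 10 sphere factors.
Total = 2^10 = 1024

1024


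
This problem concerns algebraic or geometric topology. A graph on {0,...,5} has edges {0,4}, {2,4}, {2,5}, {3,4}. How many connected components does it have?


Run DFS/union-find over 6 vertices.
V = 6, E = 4.
Number of components = 2

2


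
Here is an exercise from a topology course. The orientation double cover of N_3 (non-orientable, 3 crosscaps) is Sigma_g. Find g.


chi(N_3) = 2 - 3 = -1.
Double cover: chi(Sigma_g) = 2 * chi(N_3) = 2*(-1) = -2.
2 - 2g = -2, so g = (2 - (-2))/2 = 4/2 = 2

2


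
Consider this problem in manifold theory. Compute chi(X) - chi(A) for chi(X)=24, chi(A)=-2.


Relative Euler characteristic: chi(X, A) = chi(X) - chi(A).
= 24 - (-2) = 26

26


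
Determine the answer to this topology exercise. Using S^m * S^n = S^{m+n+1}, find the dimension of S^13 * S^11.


Join of spheres: S^m * S^n = S^{m+n+1}.
dim = 13 + 11 + 1 = 25

25


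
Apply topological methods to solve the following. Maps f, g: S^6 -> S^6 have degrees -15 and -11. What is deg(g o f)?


Degree is multiplicative under composition: deg(g o f) = deg(g) * deg(f).
= -11 * -15 = 165

165


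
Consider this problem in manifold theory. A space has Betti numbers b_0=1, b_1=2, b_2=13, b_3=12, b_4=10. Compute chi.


chi = sum_k (-1)^k b_k.
= (1) + (-2) + (13) + (-12) + (10)
= 10

10


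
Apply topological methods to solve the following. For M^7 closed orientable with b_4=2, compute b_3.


Poincare duality for closed orientable n-manifolds: b_k = b_{n-k}.
Here n = 7, so b_3 = b_4 = 2

2


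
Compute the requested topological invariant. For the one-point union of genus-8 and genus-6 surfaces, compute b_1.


For a wedge: H_1(A v B) = H_1(A) + H_1(B).
b_1(Sigma_8) = 16, b_1(Sigma_6) = 12.
b_1 = 16 + 12 = 28

28


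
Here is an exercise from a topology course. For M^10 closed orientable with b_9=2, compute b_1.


Poincare duality for closed orientable n-manifolds: b_k = b_{n-k}.
Here n = 10, so b_1 = b_9 = 2

2


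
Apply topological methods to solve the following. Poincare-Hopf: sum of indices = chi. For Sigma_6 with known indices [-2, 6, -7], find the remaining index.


Poincare-Hopf: sum of indices = chi(M).
chi(Sigma_6) = 2 - 2*6 = -10.
Sum of known indices = -3.
x = chi - (sum known) = -10 - (-3) = -7

-7


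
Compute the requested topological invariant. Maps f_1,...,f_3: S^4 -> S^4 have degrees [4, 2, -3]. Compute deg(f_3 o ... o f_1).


Degree is multiplicative: deg(composition) = product of degrees.
= (4) * (2) * (-3) = -24

-24


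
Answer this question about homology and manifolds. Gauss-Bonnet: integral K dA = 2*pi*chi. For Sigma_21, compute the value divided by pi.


Gauss-Bonnet: integral K dA = 2*pi*chi(M).
chi(Sigma_21) = 2 - 2*21 = -40.
(integral K dA)/pi = 2*chi = 2*(-40) = -80

-80


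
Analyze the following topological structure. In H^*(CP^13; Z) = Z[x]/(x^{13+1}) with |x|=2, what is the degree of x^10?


|x| = 2 in H^*(CP^n).
|x^10| = 10 * |x| = 10 * 2 = 20

20


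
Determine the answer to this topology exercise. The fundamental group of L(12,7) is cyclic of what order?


pi_1(L(p,q)) = Z/pZ for any q coprime to p.
|pi_1(L(12,7))| = 12

12


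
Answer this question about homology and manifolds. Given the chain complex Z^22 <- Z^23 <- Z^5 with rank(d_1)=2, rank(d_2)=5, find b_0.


rank H_k = rank(ker d_k) - rank(im d_{k+1}).
rank(ker d_0) = rank(C_0) - rank(d_0) = 22 - 0 = 22.
rank(im d_{0+1}) = 2.
rank H_0 = 22 - 2 = 20

20


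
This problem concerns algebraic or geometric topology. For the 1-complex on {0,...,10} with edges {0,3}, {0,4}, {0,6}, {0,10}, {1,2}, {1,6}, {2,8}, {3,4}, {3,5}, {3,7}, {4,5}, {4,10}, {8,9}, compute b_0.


Run DFS/union-find over 11 vertices.
V = 11, E = 13.
Number of components = 1

1


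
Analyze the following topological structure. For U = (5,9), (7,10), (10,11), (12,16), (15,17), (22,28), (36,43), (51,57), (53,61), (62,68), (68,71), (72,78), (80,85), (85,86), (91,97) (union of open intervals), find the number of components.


Sort and merge overlapping open intervals.
Merged: (5,10), (10,11), (12,17), (22,28), (36,43), (51,61), (62,68), (68,71), (72,78), (80,85), (85,86), (91,97).
Number of components = 12

12


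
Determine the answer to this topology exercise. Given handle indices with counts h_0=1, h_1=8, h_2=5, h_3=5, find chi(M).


Handles of index k contribute (-1)^k to chi (same as CW cells).
chi = (1) + (-8) + (5) + (-5) = -7

-7


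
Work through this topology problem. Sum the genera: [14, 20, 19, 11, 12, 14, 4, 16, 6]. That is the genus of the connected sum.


Genus is additive under connected sum of orientable surfaces.
g = 14 + 20 + 19 + 11 + 12 + 14 + 4 + 16 + 6 = 116

116


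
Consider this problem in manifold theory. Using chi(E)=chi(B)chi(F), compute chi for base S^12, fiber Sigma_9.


chi(S^12) = 2 (n even), chi(Sigma_9) = 2 - 2*9 = -16.
chi(E) = 2 * (-16) = -32

-32


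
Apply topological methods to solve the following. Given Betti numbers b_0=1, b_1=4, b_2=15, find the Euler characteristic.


chi = sum_k (-1)^k b_k.
= (1) + (-4) + (15)
= 12

12


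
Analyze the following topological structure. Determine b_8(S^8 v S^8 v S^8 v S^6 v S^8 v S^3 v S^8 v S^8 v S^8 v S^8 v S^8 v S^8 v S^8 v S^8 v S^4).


For a wedge of spheres, H_k (k>0) is free on one generator per sphere of dimension k.
Spheres of dimension 8: count = 12.
b_8 = 12

12


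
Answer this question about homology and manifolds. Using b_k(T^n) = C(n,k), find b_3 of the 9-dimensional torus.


By the Kunneth formula, b_k(T^n) = C(n,k).
b_3(T^9) = C(9,3).
C(9,3) = 9!/(3!*6!) = 84

84


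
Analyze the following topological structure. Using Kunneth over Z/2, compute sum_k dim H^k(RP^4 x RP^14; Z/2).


dim H^*(RP^n; Z/2) = n+1 (one Z/2 in each degree 0..n).
Total Betti number is multiplicative.
Total = (4+1) * (14+1) = 5 * 15 = 75

75


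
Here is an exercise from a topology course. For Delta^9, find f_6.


Delta^9 has 9+1 vertices. A 6-face is a choice of 6+1 vertices.
f_6 = C(9+1, 6+1) = C(10,7) = 120

120


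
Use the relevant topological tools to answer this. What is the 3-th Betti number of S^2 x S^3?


Each S^d has Poincare polynomial 1 + t^d.
The product S^2 x S^3 has Poincare polynomial prod(1+t^d_i).
Expanding: b_0=1, b_2=1, b_3=1, b_5=1.
b_3 = 1

1


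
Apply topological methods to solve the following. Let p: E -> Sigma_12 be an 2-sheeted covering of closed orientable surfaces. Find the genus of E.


For an n-sheeted cover: chi(E) = n * chi(B).
chi(Sigma_12) = 2 - 2*12 = -22.
chi(E) = 2 * (-22) = -44.
genus(E) = (2 - chi(E))/2 = (2 - (-44))/2 = 46/2 = 23

23


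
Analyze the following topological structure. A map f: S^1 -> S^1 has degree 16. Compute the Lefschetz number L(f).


On S^1: L(f) = tr(f_0*) + (-1)^1 tr(f_1*) = 1 + (-1)^1 * deg(f).
L(f) = 1 + (-1)^1 * 16 = 1 + -16 = -15

-15


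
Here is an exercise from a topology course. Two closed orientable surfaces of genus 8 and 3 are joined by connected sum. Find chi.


chi(Sigma_8) = 2 - 2*8 = -14
chi(Sigma_3) = 2 - 2*3 = -4
For surfaces: chi(A#B) = chi(A) + chi(B) - 2.
chi = -14 + -4 - 2 = -20

-20


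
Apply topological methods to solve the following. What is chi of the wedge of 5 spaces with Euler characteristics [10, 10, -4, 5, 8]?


chi(A v B) = chi(A) + chi(B) - 1 (one point identified).
For 5 spaces: chi = (sum chi_i) - (5 - 1).
sum = 29; chi = 29 - 4 = 25

25


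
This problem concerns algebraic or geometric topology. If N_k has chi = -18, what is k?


chi = 2 - k for closed non-orientable surfaces with k crosscaps.
-18 = 2 - k
k = 2 - (-18) = 20

20


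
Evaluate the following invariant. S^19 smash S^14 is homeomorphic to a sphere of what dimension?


S^m ^ S^n = S^{m+n}.
k = 19 + 14 = 33

33


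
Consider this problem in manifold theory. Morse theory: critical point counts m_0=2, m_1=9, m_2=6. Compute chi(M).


Morse theory: chi(M) = sum_k (-1)^k m_k where m_k = #(index-k critical points).
= (2) + (-9) + (6) = -1

-1


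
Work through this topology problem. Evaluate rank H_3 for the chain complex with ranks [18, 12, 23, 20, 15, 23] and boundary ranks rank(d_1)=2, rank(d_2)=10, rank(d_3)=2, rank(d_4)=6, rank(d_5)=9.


rank H_k = rank(ker d_k) - rank(im d_{k+1}).
rank(ker d_3) = rank(C_3) - rank(d_3) = 20 - 2 = 18.
rank(im d_{3+1}) = 6.
rank H_3 = 18 - 6 = 12

12


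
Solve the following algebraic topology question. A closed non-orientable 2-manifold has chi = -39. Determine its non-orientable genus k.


chi = 2 - k for closed non-orientable surfaces with k crosscaps.
-39 = 2 - k
k = 2 - (-39) = 41

41


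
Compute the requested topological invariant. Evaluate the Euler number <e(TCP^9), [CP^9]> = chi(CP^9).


For any closed oriented manifold, <e(TM),[M]> = chi(M).
chi(CP^9) = 9+1 = 10

10


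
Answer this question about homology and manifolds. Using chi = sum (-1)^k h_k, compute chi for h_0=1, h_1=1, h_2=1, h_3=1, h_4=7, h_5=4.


Handles of index k contribute (-1)^k to chi (same as CW cells).
chi = (1) + (-1) + (1) + (-1) + (7) + (-4) = 3

3


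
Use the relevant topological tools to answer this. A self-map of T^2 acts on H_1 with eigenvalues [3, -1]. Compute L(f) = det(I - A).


For a torus self-map: L(f) = det(I - A) where A acts on H_1.
L(f) = (1-3) * (1--1) = -2 * 2 = -4

-4


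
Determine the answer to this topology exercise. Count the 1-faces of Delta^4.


Delta^4 has 4+1 vertices. A 1-face is a choice of 1+1 vertices.
f_1 = C(4+1, 1+1) = C(5,2) = 10

10


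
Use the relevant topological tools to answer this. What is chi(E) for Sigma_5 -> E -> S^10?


chi(S^10) = 2 (n even), chi(Sigma_5) = 2 - 2*5 = -8.
chi(E) = 2 * (-8) = -16

-16


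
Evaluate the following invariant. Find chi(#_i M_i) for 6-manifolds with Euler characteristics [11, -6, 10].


For n-manifolds: chi(A#B) = chi(A) + chi(B) - chi(S^6).
chi(S^6) = 1 + (-1)^6 = 2.
chi(#) = (sum chi_i) - (3-1)*chi(S^6) = 15 - 2*2 = 11

11


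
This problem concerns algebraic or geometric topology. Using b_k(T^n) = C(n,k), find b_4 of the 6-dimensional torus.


By the Kunneth formula, b_k(T^n) = C(n,k).
b_4(T^6) = C(6,4).
C(6,4) = 6!/(4!*2!) = 15

15


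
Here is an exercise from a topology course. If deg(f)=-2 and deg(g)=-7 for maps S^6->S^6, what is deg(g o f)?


Degree is multiplicative under composition: deg(g o f) = deg(g) * deg(f).
= -7 * -2 = 14

14


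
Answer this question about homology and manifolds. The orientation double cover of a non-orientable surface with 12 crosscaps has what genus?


chi(N_12) = 2 - 12 = -10.
Double cover: chi(Sigma_g) = 2 * chi(N_12) = 2*(-10) = -20.
2 - 2g = -20, so g = (2 - (-20))/2 = 22/2 = 11

11


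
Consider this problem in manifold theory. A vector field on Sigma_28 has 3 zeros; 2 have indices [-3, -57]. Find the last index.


Poincare-Hopf: sum of indices = chi(M).
chi(Sigma_28) = 2 - 2*28 = -54.
Sum of known indices = -60.
x = chi - (sum known) = -54 - (-60) = 6

6


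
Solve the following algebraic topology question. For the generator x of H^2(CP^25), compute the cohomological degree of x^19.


|x| = 2 in H^*(CP^n).
|x^19| = 19 * |x| = 19 * 2 = 38

38


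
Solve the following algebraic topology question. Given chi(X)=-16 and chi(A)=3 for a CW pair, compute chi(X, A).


Relative Euler characteristic: chi(X, A) = chi(X) - chi(A).
= -16 - (3) = -19

-19


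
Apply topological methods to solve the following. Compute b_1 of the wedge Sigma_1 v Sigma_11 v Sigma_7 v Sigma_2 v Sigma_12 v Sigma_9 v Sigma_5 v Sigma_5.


For a wedge X v Y: reduced H_k(X v Y) = H_k(X) + H_k(Y).
Each Sigma_g contributes b_1 = 2g.
b_1 = 2 + 22 + 14 + 4 + 24 + 18 + 10 + 10 = 104

104


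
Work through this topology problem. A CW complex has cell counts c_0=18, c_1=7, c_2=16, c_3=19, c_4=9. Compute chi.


chi = sum_k (-1)^k c_k.
= (-1)^0*18 + (-1)^1*7 + (-1)^2*16 + (-1)^3*19 + (-1)^4*9
= (18) + (-7) + (16) + (-19) + (9)
= 17

17


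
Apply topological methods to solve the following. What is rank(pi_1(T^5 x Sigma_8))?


pi_1(A x B) = pi_1(A) x pi_1(B); rank of abelianization = b_1.
b_1(T^5) = 5, b_1(Sigma_8) = 2*8 = 16.
b_1(product) = 5 + 16 = 21

21


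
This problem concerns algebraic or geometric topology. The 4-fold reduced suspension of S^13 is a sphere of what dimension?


Each suspension raises dimension by 1: Sigma S^n = S^{n+1}.
Sigma^4 S^13 = S^{13+4} = S^17

17


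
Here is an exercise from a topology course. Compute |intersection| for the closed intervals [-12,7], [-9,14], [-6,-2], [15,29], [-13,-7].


Intersection = [max(a_i), min(b_i)] = [15, -7].
Since 15 > -7, the intersection is empty.
Length = 0

0


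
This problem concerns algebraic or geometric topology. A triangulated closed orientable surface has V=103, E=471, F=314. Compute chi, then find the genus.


chi = V - E + F = 103 - 471 + 314 = -54
For orientable closed surface: chi = 2 - 2g, so g = (2 - chi)/2.
g = (2 - (-54)) / 2 = 56 / 2 = 28

28


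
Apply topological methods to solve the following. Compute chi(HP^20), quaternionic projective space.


HP^20 has one cell in each dimension 0, 4, ..., 4*20 (20+1 cells, all even-dim).
chi = 20 + 1 = 21

21
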